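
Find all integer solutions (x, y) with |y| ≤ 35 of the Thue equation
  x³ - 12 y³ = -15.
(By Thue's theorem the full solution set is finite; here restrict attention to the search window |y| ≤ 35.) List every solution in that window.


The equation is x³ - 12y³ = -15. For fixed y, x³ = 12·y³ − 15, so a solution requires the RHS to be a perfect cube.
Strategy: iterate y from -35 to 35, compute RHS = 12·y³ − 15, and check whether it is a (positive or negative) perfect cube.
Check small values of y:
  y = 0: RHS = -15 is not a perfect cube.
  y = 1: RHS = -3 is not a perfect cube.
  y = -1: RHS = -27 = (-3)³ ⇒ x = -3 works.
  y = 2: RHS = 81 is not a perfect cube.
  y = -2: RHS = -111 is not a perfect cube.
  y = 3: RHS = 309 is not a perfect cube.
  y = -3: RHS = -339 is not a perfect cube.
Continuing the search up to |y| = 35 finds no further solutions beyond those listed.
Collected solutions: (-3, -1).

Solutions (with |y| ≤ 35): (-3, -1).


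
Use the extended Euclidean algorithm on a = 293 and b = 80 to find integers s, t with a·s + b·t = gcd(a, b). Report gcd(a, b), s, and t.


Euclidean algorithm on (293, 80) — divide until remainder is 0:
  293 = 3 · 80 + 53
  80 = 1 · 53 + 27
  53 = 1 · 27 + 26
  27 = 1 · 26 + 1
  26 = 26 · 1 + 0
gcd(293, 80) = 1.
Track Bezout coefficients alongside the remainders: start with r₀ = 293 = a·1 + b·0 (s = 1, t = 0) and r₁ = 80 = a·0 + b·1 (s = 0, t = 1); each new remainder r_{k+1} = r_{k-1} − q_k·r_k inherits s_{k+1} = s_{k-1} − q_k·s_k, t_{k+1} = t_{k-1} − q_k·t_k, so r_k = a·s_k + b·t_k at every step:
  q = 3: r = 53, s = 1 − 3·0 = 1, t = 0 − 3·1 = -3  (check: 293·1 + 80·(-3) = 53)
  q = 1: r = 27, s = 0 − 1·1 = -1, t = 1 − 1·(-3) = 4  (check: 293·(-1) + 80·4 = 27)
  q = 1: r = 26, s = 1 − 1·(-1) = 2, t = -3 − 1·4 = -7  (check: 293·2 + 80·(-7) = 26)
  q = 1: r = 1, s = -1 − 1·2 = -3, t = 4 − 1·(-7) = 11  (check: 293·(-3) + 80·11 = 1)
The row with r = 1 (the gcd) gives the Bezout coefficients s = -3, t = 11.
Result: 293 · (-3) + 80 · (11) = 1.

gcd(293, 80) = 1; s = -3, t = 11 (check: 293·(-3) + 80·11 = 1).


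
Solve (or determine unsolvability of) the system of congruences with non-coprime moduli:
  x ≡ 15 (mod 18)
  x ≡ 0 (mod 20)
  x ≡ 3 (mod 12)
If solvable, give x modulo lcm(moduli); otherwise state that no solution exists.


Moduli 18, 20, 12 are not pairwise coprime, so CRT works modulo lcm(m_i) when all pairwise compatibility conditions hold.
Pairwise compatibility: gcd(m_i, m_j) must divide a_i - a_j for every pair.
Merge one congruence at a time:
  Start: x ≡ 15 (mod 18).
  Combine with x ≡ 0 (mod 20): gcd(18, 20) = 2, and 0 - 15 = -15 is NOT divisible by 2.
    ⇒ system is inconsistent (no integer solution).

No solution (the system is inconsistent).


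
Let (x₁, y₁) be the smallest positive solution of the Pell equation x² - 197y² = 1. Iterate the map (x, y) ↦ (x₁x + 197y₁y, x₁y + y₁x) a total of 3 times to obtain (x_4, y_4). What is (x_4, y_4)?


Step 1: Find the fundamental solution (x₁, y₁) of x² - 197y² = 1.
  Expand √197 as a continued fraction. a₀ = ⌊√197⌋ = 14; iterate m_{k+1} = d_k·a_k − m_k, d_{k+1} = (197 − m_{k+1}²)/d_k, a_{k+1} = ⌊(a₀ + m_{k+1})/d_{k+1}⌋ (starting m₀ = 0, d₀ = 1), with convergents p_k = a_k·p_{k-1} + p_{k-2}, q_k = a_k·q_{k-1} + q_{k-2} (p₋₁ = 1, q₋₁ = 0):
  k = 0: a₀ = 14; p₀/q₀ = 14/1; p₀² − 197·q₀² = 196 − 197 = -1.
  k = 1: m = 14, d = 1, a = ⌊(14 + 14)/1⌋ = 28; p/q = (28·14 + 1)/(28·1 + 0) = 393/28; p² − 197·q² = 154449 − 154448 = 1.
  The first convergent with p² − 197·q² = 1 gives the fundamental solution (x₁, y₁) = (393, 28).
Step 2: Apply the recurrence (x_{n+1}, y_{n+1}) = (x₁x_n + 197y₁y_n, x₁y_n + y₁x_n) repeatedly.
  From (x_1, y_1) = (393, 28): x_2 = 393·393 + 197·28·28 = 308897; y_2 = 393·28 + 28·393 = 22008.
  From (x_2, y_2) = (308897, 22008): x_3 = 393·308897 + 197·28·22008 = 242792649; y_3 = 393·22008 + 28·308897 = 17298260.
  From (x_3, y_3) = (242792649, 17298260): x_4 = 393·242792649 + 197·28·17298260 = 190834713217; y_4 = 393·17298260 + 28·242792649 = 13596410352.
Step 3: Verify x_4² - 197·y_4² = 36417887768614634489089 - 36417887768614634489088 = 1 (should be 1). ✓

(x_1, y_1) = (393, 28); (x_4, y_4) = (190834713217, 13596410352).


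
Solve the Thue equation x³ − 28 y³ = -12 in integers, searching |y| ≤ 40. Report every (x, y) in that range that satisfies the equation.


The equation is x³ - 28y³ = -12. For fixed y, x³ = 28·y³ − 12, so a solution requires the RHS to be a perfect cube.
Strategy: iterate y from -40 to 40, compute RHS = 28·y³ − 12, and check whether it is a (positive or negative) perfect cube.
Check small values of y:
  y = 0: RHS = -12 is not a perfect cube.
  y = 1: RHS = 16 is not a perfect cube.
  y = -1: RHS = -40 is not a perfect cube.
  y = 2: RHS = 212 is not a perfect cube.
  y = -2: RHS = -236 is not a perfect cube.
  y = 3: RHS = 744 is not a perfect cube.
  y = -3: RHS = -768 is not a perfect cube.
Continuing the search up to |y| = 40 finds no solutions either.
No (x, y) in the scanned range satisfies the equation.

No integer solutions with |y| ≤ 40.


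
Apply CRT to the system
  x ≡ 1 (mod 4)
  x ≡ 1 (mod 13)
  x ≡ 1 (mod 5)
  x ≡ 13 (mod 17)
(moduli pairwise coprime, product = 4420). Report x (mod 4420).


Product of moduli M = 4 · 13 · 5 · 17 = 4420.
Merge one congruence at a time:
  Start: x ≡ 1 (mod 4).
  Combine with x ≡ 1 (mod 13); new modulus lcm = 52.
    Write x = 1 + 4·t and substitute into x ≡ 1 (mod 13): 4·t ≡ 1 − 1 = 0 (mod 13).
    The inverse of 4 mod 13 is 10 (since 4·10 = 40 = 3·13 + 1), so t ≡ 10·0 = 0 ≡ 0 (mod 13).
    Then x = 1 + 4·0 = 1, valid modulo lcm(4, 13) = 52: x ≡ 1 (mod 52).
  Combine with x ≡ 1 (mod 5); new modulus lcm = 260.
    Write x = 1 + 52·t and substitute into x ≡ 1 (mod 5): 52·t ≡ 1 − 1 = 0 (mod 5).
    Reduce coefficients mod 5: 2·t ≡ 0 (mod 5).
    The inverse of 2 mod 5 is 3 (since 2·3 = 6 = 1·5 + 1), so t ≡ 3·0 = 0 ≡ 0 (mod 5).
    Then x = 1 + 52·0 = 1, valid modulo lcm(52, 5) = 260: x ≡ 1 (mod 260).
  Combine with x ≡ 13 (mod 17); new modulus lcm = 4420.
    Write x = 1 + 260·t and substitute into x ≡ 13 (mod 17): 260·t ≡ 13 − 1 = 12 (mod 17).
    Reduce coefficients mod 17: 5·t ≡ 12 (mod 17).
    The inverse of 5 mod 17 is 7 (since 5·7 = 35 = 2·17 + 1), so t ≡ 7·12 = 84 ≡ 16 (mod 17).
    Then x = 1 + 260·16 = 4161, valid modulo lcm(260, 17) = 4420: x ≡ 4161 (mod 4420).
Verify against each original: 4161 mod 4 = 1, 4161 mod 13 = 1, 4161 mod 5 = 1, 4161 mod 17 = 13.

x ≡ 4161 (mod 4420).


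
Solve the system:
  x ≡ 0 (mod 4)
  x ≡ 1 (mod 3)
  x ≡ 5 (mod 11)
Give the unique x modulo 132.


Moduli 4, 3, 11 are pairwise coprime; by CRT there is a unique solution modulo M = 4 · 3 · 11 = 132.
Solve pairwise, accumulating the modulus:
  Start with x ≡ 0 (mod 4).
  Combine with x ≡ 1 (mod 3): since gcd(4, 3) = 1, we get a unique residue mod 12.
    Write x = 0 + 4·t and substitute into x ≡ 1 (mod 3): 4·t ≡ 1 − 0 = 1 (mod 3).
    Reduce coefficients mod 3: 1·t ≡ 1 (mod 3).
    So t ≡ 1 (mod 3).
    Then x = 0 + 4·1 = 4, valid modulo lcm(4, 3) = 12: x ≡ 4 (mod 12).
  Combine with x ≡ 5 (mod 11): since gcd(12, 11) = 1, we get a unique residue mod 132.
    Write x = 4 + 12·t and substitute into x ≡ 5 (mod 11): 12·t ≡ 5 − 4 = 1 (mod 11).
    Reduce coefficients mod 11: 1·t ≡ 1 (mod 11).
    So t ≡ 1 (mod 11).
    Then x = 4 + 12·1 = 16, valid modulo lcm(12, 11) = 132: x ≡ 16 (mod 132).
Verify: 16 mod 4 = 0 ✓, 16 mod 3 = 1 ✓, 16 mod 11 = 5 ✓.

x ≡ 16 (mod 132).


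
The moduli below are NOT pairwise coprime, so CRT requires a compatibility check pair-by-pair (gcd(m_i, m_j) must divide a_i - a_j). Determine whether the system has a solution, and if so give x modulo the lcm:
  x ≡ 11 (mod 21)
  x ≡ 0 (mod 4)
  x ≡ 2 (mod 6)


Moduli 21, 4, 6 are not pairwise coprime, so CRT works modulo lcm(m_i) when all pairwise compatibility conditions hold.
Pairwise compatibility: gcd(m_i, m_j) must divide a_i - a_j for every pair.
Merge one congruence at a time:
  Start: x ≡ 11 (mod 21).
  Combine with x ≡ 0 (mod 4): gcd(21, 4) = 1; 0 - 11 = -11, which IS divisible by 1, so compatible.
    Write x = 11 + 21·t and substitute into x ≡ 0 (mod 4): 21·t ≡ 0 − 11 = -11 (mod 4).
    Reduce coefficients mod 4: 1·t ≡ 1 (mod 4).
    So t ≡ 1 (mod 4).
    Then x = 11 + 21·1 = 32, valid modulo lcm(21, 4) = 84: x ≡ 32 (mod 84).
  Combine with x ≡ 2 (mod 6): gcd(84, 6) = 6; 2 - 32 = -30, which IS divisible by 6, so compatible.
    Write x = 32 + 84·t and substitute into x ≡ 2 (mod 6): 84·t ≡ 2 − 32 = -30 (mod 6).
    Divide the congruence (and modulus) by g = 6: 14·t ≡ -5 (mod 1).
    Modulo 1 every t works; take t = 0.
    Then x = 32 + 84·0 = 32, valid modulo lcm(84, 6) = 84: x ≡ 32 (mod 84).
Verify: 32 mod 21 = 11, 32 mod 4 = 0, 32 mod 6 = 2.

x ≡ 32 (mod 84).


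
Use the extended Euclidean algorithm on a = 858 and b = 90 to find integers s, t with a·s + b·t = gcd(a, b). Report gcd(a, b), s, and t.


Euclidean algorithm on (858, 90) — divide until remainder is 0:
  858 = 9 · 90 + 48
  90 = 1 · 48 + 42
  48 = 1 · 42 + 6
  42 = 7 · 6 + 0
gcd(858, 90) = 6.
Track Bezout coefficients alongside the remainders: start with r₀ = 858 = a·1 + b·0 (s = 1, t = 0) and r₁ = 90 = a·0 + b·1 (s = 0, t = 1); each new remainder r_{k+1} = r_{k-1} − q_k·r_k inherits s_{k+1} = s_{k-1} − q_k·s_k, t_{k+1} = t_{k-1} − q_k·t_k, so r_k = a·s_k + b·t_k at every step:
  q = 9: r = 48, s = 1 − 9·0 = 1, t = 0 − 9·1 = -9  (check: 858·1 + 90·(-9) = 48)
  q = 1: r = 42, s = 0 − 1·1 = -1, t = 1 − 1·(-9) = 10  (check: 858·(-1) + 90·10 = 42)
  q = 1: r = 6, s = 1 − 1·(-1) = 2, t = -9 − 1·10 = -19  (check: 858·2 + 90·(-19) = 6)
The row with r = 6 (the gcd) gives the Bezout coefficients s = 2, t = -19.
Result: 858 · (2) + 90 · (-19) = 6.

gcd(858, 90) = 6; s = 2, t = -19 (check: 858·2 + 90·(-19) = 6).


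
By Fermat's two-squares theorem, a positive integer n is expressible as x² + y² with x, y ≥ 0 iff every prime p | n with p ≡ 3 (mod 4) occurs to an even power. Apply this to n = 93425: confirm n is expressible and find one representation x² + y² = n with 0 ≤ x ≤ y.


Step 1: Factor n = 93425 = 5^2 · 37 · 101.
Step 2: Check the mod-4 condition on each prime factor: 5 ≡ 1 (mod 4), exponent 2; 37 ≡ 1 (mod 4), exponent 1; 101 ≡ 1 (mod 4), exponent 1.
All primes ≡ 3 (mod 4) appear to even exponent (or don't appear), so by the two-squares theorem n IS expressible as a sum of two squares.
Step 3: Build a representation. Group n = k² · m with k = 5 and m = 37 · 101 = 3737 (a product of primes ≡ 1 (mod 4)); a representation of m scales to one of n via (k·x)² + (k·y)² = k²(x² + y²). Each prime p ≡ 1 (mod 4) is itself a sum of two squares; find a² by testing p − a² for a perfect square:
  37: 37 − 1² = 36 = 6² ⇒ 37 = 1² + 6².
  101: 101 − 1² = 100 = 10² ⇒ 101 = 1² + 10².
  Combine using the Brahmagupta–Fibonacci identity (a² + b²)(c² + d²) = (ac − bd)² + (ad + bc)² = (ac + bd)² + (ad − bc)²:
  37 · 101 = 3737: from (1² + 6²)(1² + 10²), take (1·1 − 6·10, 1·10 + 6·1) = (1 − 60, 10 + 6) = (-59, 16); dropping signs (only squares matter) gives (59, 16); check 59² + 16² = 3481 + 256 = 3737 ✓.
  Scale by k = 5: (5·59, 5·16) = (295, 80).
Step 4: Order so x ≤ y and verify: 80² + 295² = 6400 + 87025 = 93425 = n. ✓

n = 93425 = 80² + 295² (one valid representation with x ≤ y).


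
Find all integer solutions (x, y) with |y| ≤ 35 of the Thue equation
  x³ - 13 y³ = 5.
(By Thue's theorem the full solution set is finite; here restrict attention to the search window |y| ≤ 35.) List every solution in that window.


The equation is x³ - 13y³ = 5. For fixed y, x³ = 13·y³ + 5, so a solution requires the RHS to be a perfect cube.
Strategy: iterate y from -35 to 35, compute RHS = 13·y³ + 5, and check whether it is a (positive or negative) perfect cube.
Check small values of y:
  y = 0: RHS = 5 is not a perfect cube.
  y = 1: RHS = 18 is not a perfect cube.
  y = -1: RHS = -8 = (-2)³ ⇒ x = -2 works.
  y = 2: RHS = 109 is not a perfect cube.
  y = -2: RHS = -99 is not a perfect cube.
  y = 3: RHS = 356 is not a perfect cube.
  y = -3: RHS = -346 is not a perfect cube.
Continuing the search up to |y| = 35 finds no further solutions beyond those listed.
Collected solutions: (-2, -1).

Solutions (with |y| ≤ 35): (-2, -1).


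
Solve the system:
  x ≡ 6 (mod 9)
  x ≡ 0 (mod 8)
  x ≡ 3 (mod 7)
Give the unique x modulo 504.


Moduli 9, 8, 7 are pairwise coprime; by CRT there is a unique solution modulo M = 9 · 8 · 7 = 504.
Solve pairwise, accumulating the modulus:
  Start with x ≡ 6 (mod 9).
  Combine with x ≡ 0 (mod 8): since gcd(9, 8) = 1, we get a unique residue mod 72.
    Write x = 6 + 9·t and substitute into x ≡ 0 (mod 8): 9·t ≡ 0 − 6 = -6 (mod 8).
    Reduce coefficients mod 8: 1·t ≡ 2 (mod 8).
    So t ≡ 2 (mod 8).
    Then x = 6 + 9·2 = 24, valid modulo lcm(9, 8) = 72: x ≡ 24 (mod 72).
  Combine with x ≡ 3 (mod 7): since gcd(72, 7) = 1, we get a unique residue mod 504.
    Write x = 24 + 72·t and substitute into x ≡ 3 (mod 7): 72·t ≡ 3 − 24 = -21 (mod 7).
    Reduce coefficients mod 7: 2·t ≡ 0 (mod 7).
    The inverse of 2 mod 7 is 4 (since 2·4 = 8 = 1·7 + 1), so t ≡ 4·0 = 0 ≡ 0 (mod 7).
    Then x = 24 + 72·0 = 24, valid modulo lcm(72, 7) = 504: x ≡ 24 (mod 504).
Verify: 24 mod 9 = 6 ✓, 24 mod 8 = 0 ✓, 24 mod 7 = 3 ✓.

x ≡ 24 (mod 504).


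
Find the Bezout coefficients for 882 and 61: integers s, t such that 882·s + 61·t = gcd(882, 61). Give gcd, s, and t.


Euclidean algorithm on (882, 61) — divide until remainder is 0:
  882 = 14 · 61 + 28
  61 = 2 · 28 + 5
  28 = 5 · 5 + 3
  5 = 1 · 3 + 2
  3 = 1 · 2 + 1
  2 = 2 · 1 + 0
gcd(882, 61) = 1.
Track Bezout coefficients alongside the remainders: start with r₀ = 882 = a·1 + b·0 (s = 1, t = 0) and r₁ = 61 = a·0 + b·1 (s = 0, t = 1); each new remainder r_{k+1} = r_{k-1} − q_k·r_k inherits s_{k+1} = s_{k-1} − q_k·s_k, t_{k+1} = t_{k-1} − q_k·t_k, so r_k = a·s_k + b·t_k at every step:
  q = 14: r = 28, s = 1 − 14·0 = 1, t = 0 − 14·1 = -14  (check: 882·1 + 61·(-14) = 28)
  q = 2: r = 5, s = 0 − 2·1 = -2, t = 1 − 2·(-14) = 29  (check: 882·(-2) + 61·29 = 5)
  q = 5: r = 3, s = 1 − 5·(-2) = 11, t = -14 − 5·29 = -159  (check: 882·11 + 61·(-159) = 3)
  q = 1: r = 2, s = -2 − 1·11 = -13, t = 29 − 1·(-159) = 188  (check: 882·(-13) + 61·188 = 2)
  q = 1: r = 1, s = 11 − 1·(-13) = 24, t = -159 − 1·188 = -347  (check: 882·24 + 61·(-347) = 1)
The row with r = 1 (the gcd) gives the Bezout coefficients s = 24, t = -347.
Result: 882 · (24) + 61 · (-347) = 1.

gcd(882, 61) = 1; s = 24, t = -347 (check: 882·24 + 61·(-347) = 1).


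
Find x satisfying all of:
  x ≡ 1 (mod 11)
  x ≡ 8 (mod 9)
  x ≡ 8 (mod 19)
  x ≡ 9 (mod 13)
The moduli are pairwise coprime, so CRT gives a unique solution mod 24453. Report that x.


Product of moduli M = 11 · 9 · 19 · 13 = 24453.
Merge one congruence at a time:
  Start: x ≡ 1 (mod 11).
  Combine with x ≡ 8 (mod 9); new modulus lcm = 99.
    Write x = 1 + 11·t and substitute into x ≡ 8 (mod 9): 11·t ≡ 8 − 1 = 7 (mod 9).
    Reduce coefficients mod 9: 2·t ≡ 7 (mod 9).
    The inverse of 2 mod 9 is 5 (since 2·5 = 10 = 1·9 + 1), so t ≡ 5·7 = 35 ≡ 8 (mod 9).
    Then x = 1 + 11·8 = 89, valid modulo lcm(11, 9) = 99: x ≡ 89 (mod 99).
  Combine with x ≡ 8 (mod 19); new modulus lcm = 1881.
    Write x = 89 + 99·t and substitute into x ≡ 8 (mod 19): 99·t ≡ 8 − 89 = -81 (mod 19).
    Reduce coefficients mod 19: 4·t ≡ 14 (mod 19).
    The inverse of 4 mod 19 is 5 (since 4·5 = 20 = 1·19 + 1), so t ≡ 5·14 = 70 ≡ 13 (mod 19).
    Then x = 89 + 99·13 = 1376, valid modulo lcm(99, 19) = 1881: x ≡ 1376 (mod 1881).
  Combine with x ≡ 9 (mod 13); new modulus lcm = 24453.
    Write x = 1376 + 1881·t and substitute into x ≡ 9 (mod 13): 1881·t ≡ 9 − 1376 = -1367 (mod 13).
    Reduce coefficients mod 13: 9·t ≡ 11 (mod 13).
    The inverse of 9 mod 13 is 3 (since 9·3 = 27 = 2·13 + 1), so t ≡ 3·11 = 33 ≡ 7 (mod 13).
    Then x = 1376 + 1881·7 = 14543, valid modulo lcm(1881, 13) = 24453: x ≡ 14543 (mod 24453).
Verify against each original: 14543 mod 11 = 1, 14543 mod 9 = 8, 14543 mod 19 = 8, 14543 mod 13 = 9.

x ≡ 14543 (mod 24453).


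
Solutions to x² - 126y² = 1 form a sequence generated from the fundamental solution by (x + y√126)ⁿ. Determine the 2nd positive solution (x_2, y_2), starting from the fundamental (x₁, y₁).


Step 1: Find the fundamental solution (x₁, y₁) of x² - 126y² = 1.
  Expand √126 as a continued fraction. a₀ = ⌊√126⌋ = 11; iterate m_{k+1} = d_k·a_k − m_k, d_{k+1} = (126 − m_{k+1}²)/d_k, a_{k+1} = ⌊(a₀ + m_{k+1})/d_{k+1}⌋ (starting m₀ = 0, d₀ = 1), with convergents p_k = a_k·p_{k-1} + p_{k-2}, q_k = a_k·q_{k-1} + q_{k-2} (p₋₁ = 1, q₋₁ = 0):
  k = 0: a₀ = 11; p₀/q₀ = 11/1; p₀² − 126·q₀² = 121 − 126 = -5.
  k = 1: m = 11, d = 5, a = ⌊(11 + 11)/5⌋ = 4; p/q = (4·11 + 1)/(4·1 + 0) = 45/4; p² − 126·q² = 2025 − 2016 = 9.
  k = 2: m = 9, d = 9, a = ⌊(11 + 9)/9⌋ = 2; p/q = (2·45 + 11)/(2·4 + 1) = 101/9; p² − 126·q² = 10201 − 10206 = -5.
  k = 3: m = 9, d = 5, a = ⌊(11 + 9)/5⌋ = 4; p/q = (4·101 + 45)/(4·9 + 4) = 449/40; p² − 126·q² = 201601 − 201600 = 1.
  The first convergent with p² − 126·q² = 1 gives the fundamental solution (x₁, y₁) = (449, 40).
Step 2: Apply the recurrence (x_{n+1}, y_{n+1}) = (x₁x_n + 126y₁y_n, x₁y_n + y₁x_n) repeatedly.
  From (x_1, y_1) = (449, 40): x_2 = 449·449 + 126·40·40 = 403201; y_2 = 449·40 + 40·449 = 35920.
Step 3: Verify x_2² - 126·y_2² = 162571046401 - 162571046400 = 1 (should be 1). ✓

(x_1, y_1) = (449, 40); (x_2, y_2) = (403201, 35920).


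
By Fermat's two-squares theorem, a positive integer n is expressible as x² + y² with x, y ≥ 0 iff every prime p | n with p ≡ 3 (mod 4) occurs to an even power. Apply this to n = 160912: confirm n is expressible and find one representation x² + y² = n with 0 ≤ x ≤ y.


Step 1: Factor n = 160912 = 2^4 · 89 · 113.
Step 2: Check the mod-4 condition on each prime factor: 2 = 2 (special); 89 ≡ 1 (mod 4), exponent 1; 113 ≡ 1 (mod 4), exponent 1.
All primes ≡ 3 (mod 4) appear to even exponent (or don't appear), so by the two-squares theorem n IS expressible as a sum of two squares.
Step 3: Build a representation. Group n = k² · m with k = 4 and m = 89 · 113 = 10057 (a product of primes ≡ 1 (mod 4)); a representation of m scales to one of n via (k·x)² + (k·y)² = k²(x² + y²). Each prime p ≡ 1 (mod 4) is itself a sum of two squares; find a² by testing p − a² for a perfect square:
  89: 89 − 1² = 88, 89 − 2² = 85, 89 − 3² = 80, 89 − 4² = 73, 89 − 5² = 64 = 8² ⇒ 89 = 5² + 8².
  113: 113 − 1² = 112, 113 − 2² = 109, 113 − 3² = 104, 113 − 4² = 97, 113 − 5² = 88, 113 − 6² = 77, 113 − 7² = 64 = 8² ⇒ 113 = 7² + 8².
  Combine using the Brahmagupta–Fibonacci identity (a² + b²)(c² + d²) = (ac − bd)² + (ad + bc)² = (ac + bd)² + (ad − bc)²:
  89 · 113 = 10057: from (5² + 8²)(7² + 8²), take (5·7 − 8·8, 5·8 + 8·7) = (35 − 64, 40 + 56) = (-29, 96); dropping signs (only squares matter) gives (29, 96); check 29² + 96² = 841 + 9216 = 10057 ✓.
  Scale by k = 4: (4·29, 4·96) = (116, 384).
Step 4: Order so x ≤ y and verify: 116² + 384² = 13456 + 147456 = 160912 = n. ✓

n = 160912 = 116² + 384² (one valid representation with x ≤ y).


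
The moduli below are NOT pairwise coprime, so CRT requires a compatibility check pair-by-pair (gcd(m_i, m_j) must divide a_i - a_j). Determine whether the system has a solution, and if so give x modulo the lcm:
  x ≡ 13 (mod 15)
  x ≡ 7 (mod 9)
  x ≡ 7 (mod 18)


Moduli 15, 9, 18 are not pairwise coprime, so CRT works modulo lcm(m_i) when all pairwise compatibility conditions hold.
Pairwise compatibility: gcd(m_i, m_j) must divide a_i - a_j for every pair.
Merge one congruence at a time:
  Start: x ≡ 13 (mod 15).
  Combine with x ≡ 7 (mod 9): gcd(15, 9) = 3; 7 - 13 = -6, which IS divisible by 3, so compatible.
    Write x = 13 + 15·t and substitute into x ≡ 7 (mod 9): 15·t ≡ 7 − 13 = -6 (mod 9).
    Divide the congruence (and modulus) by g = 3: 5·t ≡ -2 (mod 3).
    Reduce coefficients mod 3: 2·t ≡ 1 (mod 3).
    The inverse of 2 mod 3 is 2 (since 2·2 = 4 = 1·3 + 1), so t ≡ 2·1 = 2 ≡ 2 (mod 3).
    Then x = 13 + 15·2 = 43, valid modulo lcm(15, 9) = 45: x ≡ 43 (mod 45).
  Combine with x ≡ 7 (mod 18): gcd(45, 18) = 9; 7 - 43 = -36, which IS divisible by 9, so compatible.
    Write x = 43 + 45·t and substitute into x ≡ 7 (mod 18): 45·t ≡ 7 − 43 = -36 (mod 18).
    Divide the congruence (and modulus) by g = 9: 5·t ≡ -4 (mod 2).
    Reduce coefficients mod 2: 1·t ≡ 0 (mod 2).
    So t ≡ 0 (mod 2).
    Then x = 43 + 45·0 = 43, valid modulo lcm(45, 18) = 90: x ≡ 43 (mod 90).
Verify: 43 mod 15 = 13, 43 mod 9 = 7, 43 mod 18 = 7.

x ≡ 43 (mod 90).


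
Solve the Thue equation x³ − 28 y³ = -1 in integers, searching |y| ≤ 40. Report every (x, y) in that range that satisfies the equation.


The equation is x³ - 28y³ = -1. For fixed y, x³ = 28·y³ − 1, so a solution requires the RHS to be a perfect cube.
Strategy: iterate y from -40 to 40, compute RHS = 28·y³ − 1, and check whether it is a (positive or negative) perfect cube.
Check small values of y:
  y = 0: RHS = -1 = (-1)³ ⇒ x = -1 works.
  y = 1: RHS = 27 = (3)³ ⇒ x = 3 works.
  y = -1: RHS = -29 is not a perfect cube.
  y = 2: RHS = 223 is not a perfect cube.
  y = -2: RHS = -225 is not a perfect cube.
  y = 3: RHS = 755 is not a perfect cube.
  y = -3: RHS = -757 is not a perfect cube.
Continuing the search up to |y| = 40 finds no further solutions beyond those listed.
Collected solutions: (-1, 0), (3, 1).

Solutions (with |y| ≤ 40): (-1, 0), (3, 1).


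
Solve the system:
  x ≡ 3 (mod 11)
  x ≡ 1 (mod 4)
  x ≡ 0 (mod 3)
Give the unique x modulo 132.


Moduli 11, 4, 3 are pairwise coprime; by CRT there is a unique solution modulo M = 11 · 4 · 3 = 132.
Solve pairwise, accumulating the modulus:
  Start with x ≡ 3 (mod 11).
  Combine with x ≡ 1 (mod 4): since gcd(11, 4) = 1, we get a unique residue mod 44.
    Write x = 3 + 11·t and substitute into x ≡ 1 (mod 4): 11·t ≡ 1 − 3 = -2 (mod 4).
    Reduce coefficients mod 4: 3·t ≡ 2 (mod 4).
    The inverse of 3 mod 4 is 3 (since 3·3 = 9 = 2·4 + 1), so t ≡ 3·2 = 6 ≡ 2 (mod 4).
    Then x = 3 + 11·2 = 25, valid modulo lcm(11, 4) = 44: x ≡ 25 (mod 44).
  Combine with x ≡ 0 (mod 3): since gcd(44, 3) = 1, we get a unique residue mod 132.
    Write x = 25 + 44·t and substitute into x ≡ 0 (mod 3): 44·t ≡ 0 − 25 = -25 (mod 3).
    Reduce coefficients mod 3: 2·t ≡ 2 (mod 3).
    The inverse of 2 mod 3 is 2 (since 2·2 = 4 = 1·3 + 1), so t ≡ 2·2 = 4 ≡ 1 (mod 3).
    Then x = 25 + 44·1 = 69, valid modulo lcm(44, 3) = 132: x ≡ 69 (mod 132).
Verify: 69 mod 11 = 3 ✓, 69 mod 4 = 1 ✓, 69 mod 3 = 0 ✓.

x ≡ 69 (mod 132).


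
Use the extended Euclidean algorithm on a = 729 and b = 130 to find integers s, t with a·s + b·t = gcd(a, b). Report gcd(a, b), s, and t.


Euclidean algorithm on (729, 130) — divide until remainder is 0:
  729 = 5 · 130 + 79
  130 = 1 · 79 + 51
  79 = 1 · 51 + 28
  51 = 1 · 28 + 23
  28 = 1 · 23 + 5
  23 = 4 · 5 + 3
  5 = 1 · 3 + 2
  3 = 1 · 2 + 1
  2 = 2 · 1 + 0
gcd(729, 130) = 1.
Track Bezout coefficients alongside the remainders: start with r₀ = 729 = a·1 + b·0 (s = 1, t = 0) and r₁ = 130 = a·0 + b·1 (s = 0, t = 1); each new remainder r_{k+1} = r_{k-1} − q_k·r_k inherits s_{k+1} = s_{k-1} − q_k·s_k, t_{k+1} = t_{k-1} − q_k·t_k, so r_k = a·s_k + b·t_k at every step:
  q = 5: r = 79, s = 1 − 5·0 = 1, t = 0 − 5·1 = -5  (check: 729·1 + 130·(-5) = 79)
  q = 1: r = 51, s = 0 − 1·1 = -1, t = 1 − 1·(-5) = 6  (check: 729·(-1) + 130·6 = 51)
  q = 1: r = 28, s = 1 − 1·(-1) = 2, t = -5 − 1·6 = -11  (check: 729·2 + 130·(-11) = 28)
  q = 1: r = 23, s = -1 − 1·2 = -3, t = 6 − 1·(-11) = 17  (check: 729·(-3) + 130·17 = 23)
  q = 1: r = 5, s = 2 − 1·(-3) = 5, t = -11 − 1·17 = -28  (check: 729·5 + 130·(-28) = 5)
  q = 4: r = 3, s = -3 − 4·5 = -23, t = 17 − 4·(-28) = 129  (check: 729·(-23) + 130·129 = 3)
  q = 1: r = 2, s = 5 − 1·(-23) = 28, t = -28 − 1·129 = -157  (check: 729·28 + 130·(-157) = 2)
  q = 1: r = 1, s = -23 − 1·28 = -51, t = 129 − 1·(-157) = 286  (check: 729·(-51) + 130·286 = 1)
The row with r = 1 (the gcd) gives the Bezout coefficients s = -51, t = 286.
Result: 729 · (-51) + 130 · (286) = 1.

gcd(729, 130) = 1; s = -51, t = 286 (check: 729·(-51) + 130·286 = 1).


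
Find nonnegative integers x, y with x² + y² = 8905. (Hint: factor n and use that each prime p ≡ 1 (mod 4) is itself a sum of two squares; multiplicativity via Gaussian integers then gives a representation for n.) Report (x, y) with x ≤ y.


Step 1: Factor n = 8905 = 5 · 13 · 137.
Step 2: Check the mod-4 condition on each prime factor: 5 ≡ 1 (mod 4), exponent 1; 13 ≡ 1 (mod 4), exponent 1; 137 ≡ 1 (mod 4), exponent 1.
All primes ≡ 3 (mod 4) appear to even exponent (or don't appear), so by the two-squares theorem n IS expressible as a sum of two squares.
Step 3: Build a representation. Here n = 5 · 13 · 137 is a product of primes ≡ 1 (mod 4). Each prime p ≡ 1 (mod 4) is itself a sum of two squares; find a² by testing p − a² for a perfect square:
  5: 5 − 1² = 4 = 2² ⇒ 5 = 1² + 2².
  13: 13 − 1² = 12, 13 − 2² = 9 = 3² ⇒ 13 = 2² + 3².
  137: 137 − 1² = 136, 137 − 2² = 133, 137 − 3² = 128, 137 − 4² = 121 = 11² ⇒ 137 = 4² + 11².
  Combine using the Brahmagupta–Fibonacci identity (a² + b²)(c² + d²) = (ac − bd)² + (ad + bc)² = (ac + bd)² + (ad − bc)²:
  5 · 13 = 65: from (1² + 2²)(2² + 3²), take (1·2 − 2·3, 1·3 + 2·2) = (2 − 6, 3 + 4) = (-4, 7); dropping signs (only squares matter) gives (4, 7); check 4² + 7² = 16 + 49 = 65 ✓.
  65 · 137 = 8905: from (4² + 7²)(4² + 11²), take (4·4 − 7·11, 4·11 + 7·4) = (16 − 77, 44 + 28) = (-61, 72); dropping signs (only squares matter) gives (61, 72); check 61² + 72² = 3721 + 5184 = 8905 ✓.
Step 4: Order so x ≤ y and verify: 61² + 72² = 3721 + 5184 = 8905 = n. ✓

n = 8905 = 61² + 72² (one valid representation with x ≤ y).


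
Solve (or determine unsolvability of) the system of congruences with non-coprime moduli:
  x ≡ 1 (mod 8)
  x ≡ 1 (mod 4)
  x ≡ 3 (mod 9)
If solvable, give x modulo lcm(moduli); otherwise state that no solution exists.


Moduli 8, 4, 9 are not pairwise coprime, so CRT works modulo lcm(m_i) when all pairwise compatibility conditions hold.
Pairwise compatibility: gcd(m_i, m_j) must divide a_i - a_j for every pair.
Merge one congruence at a time:
  Start: x ≡ 1 (mod 8).
  Combine with x ≡ 1 (mod 4): gcd(8, 4) = 4; 1 - 1 = 0, which IS divisible by 4, so compatible.
    Write x = 1 + 8·t and substitute into x ≡ 1 (mod 4): 8·t ≡ 1 − 1 = 0 (mod 4).
    Divide the congruence (and modulus) by g = 4: 2·t ≡ 0 (mod 1).
    Modulo 1 every t works; take t = 0.
    Then x = 1 + 8·0 = 1, valid modulo lcm(8, 4) = 8: x ≡ 1 (mod 8).
  Combine with x ≡ 3 (mod 9): gcd(8, 9) = 1; 3 - 1 = 2, which IS divisible by 1, so compatible.
    Write x = 1 + 8·t and substitute into x ≡ 3 (mod 9): 8·t ≡ 3 − 1 = 2 (mod 9).
    The inverse of 8 mod 9 is 8 (since 8·8 = 64 = 7·9 + 1), so t ≡ 8·2 = 16 ≡ 7 (mod 9).
    Then x = 1 + 8·7 = 57, valid modulo lcm(8, 9) = 72: x ≡ 57 (mod 72).
Verify: 57 mod 8 = 1, 57 mod 4 = 1, 57 mod 9 = 3.

x ≡ 57 (mod 72).


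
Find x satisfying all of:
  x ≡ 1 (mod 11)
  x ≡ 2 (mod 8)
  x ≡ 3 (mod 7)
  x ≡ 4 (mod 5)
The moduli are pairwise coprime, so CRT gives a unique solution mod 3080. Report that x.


Product of moduli M = 11 · 8 · 7 · 5 = 3080.
Merge one congruence at a time:
  Start: x ≡ 1 (mod 11).
  Combine with x ≡ 2 (mod 8); new modulus lcm = 88.
    Write x = 1 + 11·t and substitute into x ≡ 2 (mod 8): 11·t ≡ 2 − 1 = 1 (mod 8).
    Reduce coefficients mod 8: 3·t ≡ 1 (mod 8).
    The inverse of 3 mod 8 is 3 (since 3·3 = 9 = 1·8 + 1), so t ≡ 3·1 = 3 ≡ 3 (mod 8).
    Then x = 1 + 11·3 = 34, valid modulo lcm(11, 8) = 88: x ≡ 34 (mod 88).
  Combine with x ≡ 3 (mod 7); new modulus lcm = 616.
    Write x = 34 + 88·t and substitute into x ≡ 3 (mod 7): 88·t ≡ 3 − 34 = -31 (mod 7).
    Reduce coefficients mod 7: 4·t ≡ 4 (mod 7).
    The inverse of 4 mod 7 is 2 (since 4·2 = 8 = 1·7 + 1), so t ≡ 2·4 = 8 ≡ 1 (mod 7).
    Then x = 34 + 88·1 = 122, valid modulo lcm(88, 7) = 616: x ≡ 122 (mod 616).
  Combine with x ≡ 4 (mod 5); new modulus lcm = 3080.
    Write x = 122 + 616·t and substitute into x ≡ 4 (mod 5): 616·t ≡ 4 − 122 = -118 (mod 5).
    Reduce coefficients mod 5: 1·t ≡ 2 (mod 5).
    So t ≡ 2 (mod 5).
    Then x = 122 + 616·2 = 1354, valid modulo lcm(616, 5) = 3080: x ≡ 1354 (mod 3080).
Verify against each original: 1354 mod 11 = 1, 1354 mod 8 = 2, 1354 mod 7 = 3, 1354 mod 5 = 4.

x ≡ 1354 (mod 3080).


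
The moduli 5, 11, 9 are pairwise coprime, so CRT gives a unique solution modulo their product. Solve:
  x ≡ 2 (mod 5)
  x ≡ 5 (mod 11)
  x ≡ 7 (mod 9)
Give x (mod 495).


Moduli 5, 11, 9 are pairwise coprime; by CRT there is a unique solution modulo M = 5 · 11 · 9 = 495.
Solve pairwise, accumulating the modulus:
  Start with x ≡ 2 (mod 5).
  Combine with x ≡ 5 (mod 11): since gcd(5, 11) = 1, we get a unique residue mod 55.
    Write x = 2 + 5·t and substitute into x ≡ 5 (mod 11): 5·t ≡ 5 − 2 = 3 (mod 11).
    The inverse of 5 mod 11 is 9 (since 5·9 = 45 = 4·11 + 1), so t ≡ 9·3 = 27 ≡ 5 (mod 11).
    Then x = 2 + 5·5 = 27, valid modulo lcm(5, 11) = 55: x ≡ 27 (mod 55).
  Combine with x ≡ 7 (mod 9): since gcd(55, 9) = 1, we get a unique residue mod 495.
    Write x = 27 + 55·t and substitute into x ≡ 7 (mod 9): 55·t ≡ 7 − 27 = -20 (mod 9).
    Reduce coefficients mod 9: 1·t ≡ 7 (mod 9).
    So t ≡ 7 (mod 9).
    Then x = 27 + 55·7 = 412, valid modulo lcm(55, 9) = 495: x ≡ 412 (mod 495).
Verify: 412 mod 5 = 2 ✓, 412 mod 11 = 5 ✓, 412 mod 9 = 7 ✓.

x ≡ 412 (mod 495).


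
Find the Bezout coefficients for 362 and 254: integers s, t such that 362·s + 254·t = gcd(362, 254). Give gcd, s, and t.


Euclidean algorithm on (362, 254) — divide until remainder is 0:
  362 = 1 · 254 + 108
  254 = 2 · 108 + 38
  108 = 2 · 38 + 32
  38 = 1 · 32 + 6
  32 = 5 · 6 + 2
  6 = 3 · 2 + 0
gcd(362, 254) = 2.
Track Bezout coefficients alongside the remainders: start with r₀ = 362 = a·1 + b·0 (s = 1, t = 0) and r₁ = 254 = a·0 + b·1 (s = 0, t = 1); each new remainder r_{k+1} = r_{k-1} − q_k·r_k inherits s_{k+1} = s_{k-1} − q_k·s_k, t_{k+1} = t_{k-1} − q_k·t_k, so r_k = a·s_k + b·t_k at every step:
  q = 1: r = 108, s = 1 − 1·0 = 1, t = 0 − 1·1 = -1  (check: 362·1 + 254·(-1) = 108)
  q = 2: r = 38, s = 0 − 2·1 = -2, t = 1 − 2·(-1) = 3  (check: 362·(-2) + 254·3 = 38)
  q = 2: r = 32, s = 1 − 2·(-2) = 5, t = -1 − 2·3 = -7  (check: 362·5 + 254·(-7) = 32)
  q = 1: r = 6, s = -2 − 1·5 = -7, t = 3 − 1·(-7) = 10  (check: 362·(-7) + 254·10 = 6)
  q = 5: r = 2, s = 5 − 5·(-7) = 40, t = -7 − 5·10 = -57  (check: 362·40 + 254·(-57) = 2)
The row with r = 2 (the gcd) gives the Bezout coefficients s = 40, t = -57.
Result: 362 · (40) + 254 · (-57) = 2.

gcd(362, 254) = 2; s = 40, t = -57 (check: 362·40 + 254·(-57) = 2).


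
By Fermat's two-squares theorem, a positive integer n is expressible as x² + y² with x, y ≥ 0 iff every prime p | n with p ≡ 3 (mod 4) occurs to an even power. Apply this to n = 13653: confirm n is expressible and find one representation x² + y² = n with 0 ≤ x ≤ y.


Step 1: Factor n = 13653 = 3^2 · 37 · 41.
Step 2: Check the mod-4 condition on each prime factor: 3 ≡ 3 (mod 4), exponent 2 (must be even); 37 ≡ 1 (mod 4), exponent 1; 41 ≡ 1 (mod 4), exponent 1.
All primes ≡ 3 (mod 4) appear to even exponent (or don't appear), so by the two-squares theorem n IS expressible as a sum of two squares.
Step 3: Build a representation. Group n = k² · m with k = 3 and m = 37 · 41 = 1517 (a product of primes ≡ 1 (mod 4)); a representation of m scales to one of n via (k·x)² + (k·y)² = k²(x² + y²). Each prime p ≡ 1 (mod 4) is itself a sum of two squares; find a² by testing p − a² for a perfect square:
  37: 37 − 1² = 36 = 6² ⇒ 37 = 1² + 6².
  41: 41 − 1² = 40, 41 − 2² = 37, 41 − 3² = 32, 41 − 4² = 25 = 5² ⇒ 41 = 4² + 5².
  Combine using the Brahmagupta–Fibonacci identity (a² + b²)(c² + d²) = (ac − bd)² + (ad + bc)² = (ac + bd)² + (ad − bc)²:
  37 · 41 = 1517: from (1² + 6²)(4² + 5²), take (1·4 − 6·5, 1·5 + 6·4) = (4 − 30, 5 + 24) = (-26, 29); dropping signs (only squares matter) gives (26, 29); check 26² + 29² = 676 + 841 = 1517 ✓.
  Scale by k = 3: (3·26, 3·29) = (78, 87).
Step 4: Order so x ≤ y and verify: 78² + 87² = 6084 + 7569 = 13653 = n. ✓

n = 13653 = 78² + 87² (one valid representation with x ≤ y).


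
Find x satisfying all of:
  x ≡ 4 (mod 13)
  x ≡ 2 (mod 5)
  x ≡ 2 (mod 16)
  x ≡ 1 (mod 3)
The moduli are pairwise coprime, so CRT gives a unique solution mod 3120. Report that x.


Product of moduli M = 13 · 5 · 16 · 3 = 3120.
Merge one congruence at a time:
  Start: x ≡ 4 (mod 13).
  Combine with x ≡ 2 (mod 5); new modulus lcm = 65.
    Write x = 4 + 13·t and substitute into x ≡ 2 (mod 5): 13·t ≡ 2 − 4 = -2 (mod 5).
    Reduce coefficients mod 5: 3·t ≡ 3 (mod 5).
    The inverse of 3 mod 5 is 2 (since 3·2 = 6 = 1·5 + 1), so t ≡ 2·3 = 6 ≡ 1 (mod 5).
    Then x = 4 + 13·1 = 17, valid modulo lcm(13, 5) = 65: x ≡ 17 (mod 65).
  Combine with x ≡ 2 (mod 16); new modulus lcm = 1040.
    Write x = 17 + 65·t and substitute into x ≡ 2 (mod 16): 65·t ≡ 2 − 17 = -15 (mod 16).
    Reduce coefficients mod 16: 1·t ≡ 1 (mod 16).
    So t ≡ 1 (mod 16).
    Then x = 17 + 65·1 = 82, valid modulo lcm(65, 16) = 1040: x ≡ 82 (mod 1040).
  Combine with x ≡ 1 (mod 3); new modulus lcm = 3120.
    Write x = 82 + 1040·t and substitute into x ≡ 1 (mod 3): 1040·t ≡ 1 − 82 = -81 (mod 3).
    Reduce coefficients mod 3: 2·t ≡ 0 (mod 3).
    The inverse of 2 mod 3 is 2 (since 2·2 = 4 = 1·3 + 1), so t ≡ 2·0 = 0 ≡ 0 (mod 3).
    Then x = 82 + 1040·0 = 82, valid modulo lcm(1040, 3) = 3120: x ≡ 82 (mod 3120).
Verify against each original: 82 mod 13 = 4, 82 mod 5 = 2, 82 mod 16 = 2, 82 mod 3 = 1.

x ≡ 82 (mod 3120).


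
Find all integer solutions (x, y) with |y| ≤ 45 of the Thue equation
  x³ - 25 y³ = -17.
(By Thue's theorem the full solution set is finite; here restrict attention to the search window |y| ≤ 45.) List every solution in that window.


The equation is x³ - 25y³ = -17. For fixed y, x³ = 25·y³ − 17, so a solution requires the RHS to be a perfect cube.
Strategy: iterate y from -45 to 45, compute RHS = 25·y³ − 17, and check whether it is a (positive or negative) perfect cube.
Check small values of y:
  y = 0: RHS = -17 is not a perfect cube.
  y = 1: RHS = 8 = (2)³ ⇒ x = 2 works.
  y = -1: RHS = -42 is not a perfect cube.
  y = 2: RHS = 183 is not a perfect cube.
  y = -2: RHS = -217 is not a perfect cube.
  y = 3: RHS = 658 is not a perfect cube.
  y = -3: RHS = -692 is not a perfect cube.
Continuing the search up to |y| = 45 finds no further solutions beyond those listed.
Collected solutions: (2, 1).

Solutions (with |y| ≤ 45): (2, 1).


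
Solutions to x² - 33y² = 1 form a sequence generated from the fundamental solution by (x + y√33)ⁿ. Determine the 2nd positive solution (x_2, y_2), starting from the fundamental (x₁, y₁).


Step 1: Find the fundamental solution (x₁, y₁) of x² - 33y² = 1.
  Expand √33 as a continued fraction. a₀ = ⌊√33⌋ = 5; iterate m_{k+1} = d_k·a_k − m_k, d_{k+1} = (33 − m_{k+1}²)/d_k, a_{k+1} = ⌊(a₀ + m_{k+1})/d_{k+1}⌋ (starting m₀ = 0, d₀ = 1), with convergents p_k = a_k·p_{k-1} + p_{k-2}, q_k = a_k·q_{k-1} + q_{k-2} (p₋₁ = 1, q₋₁ = 0):
  k = 0: a₀ = 5; p₀/q₀ = 5/1; p₀² − 33·q₀² = 25 − 33 = -8.
  k = 1: m = 5, d = 8, a = ⌊(5 + 5)/8⌋ = 1; p/q = (1·5 + 1)/(1·1 + 0) = 6/1; p² − 33·q² = 36 − 33 = 3.
  k = 2: m = 3, d = 3, a = ⌊(5 + 3)/3⌋ = 2; p/q = (2·6 + 5)/(2·1 + 1) = 17/3; p² − 33·q² = 289 − 297 = -8.
  k = 3: m = 3, d = 8, a = ⌊(5 + 3)/8⌋ = 1; p/q = (1·17 + 6)/(1·3 + 1) = 23/4; p² − 33·q² = 529 − 528 = 1.
  The first convergent with p² − 33·q² = 1 gives the fundamental solution (x₁, y₁) = (23, 4).
Step 2: Apply the recurrence (x_{n+1}, y_{n+1}) = (x₁x_n + 33y₁y_n, x₁y_n + y₁x_n) repeatedly.
  From (x_1, y_1) = (23, 4): x_2 = 23·23 + 33·4·4 = 1057; y_2 = 23·4 + 4·23 = 184.
Step 3: Verify x_2² - 33·y_2² = 1117249 - 1117248 = 1 (should be 1). ✓

(x_1, y_1) = (23, 4); (x_2, y_2) = (1057, 184).


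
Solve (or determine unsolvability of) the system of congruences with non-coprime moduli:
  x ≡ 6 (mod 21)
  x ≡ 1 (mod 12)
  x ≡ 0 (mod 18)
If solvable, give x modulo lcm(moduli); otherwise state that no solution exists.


Moduli 21, 12, 18 are not pairwise coprime, so CRT works modulo lcm(m_i) when all pairwise compatibility conditions hold.
Pairwise compatibility: gcd(m_i, m_j) must divide a_i - a_j for every pair.
Merge one congruence at a time:
  Start: x ≡ 6 (mod 21).
  Combine with x ≡ 1 (mod 12): gcd(21, 12) = 3, and 1 - 6 = -5 is NOT divisible by 3.
    ⇒ system is inconsistent (no integer solution).

No solution (the system is inconsistent).


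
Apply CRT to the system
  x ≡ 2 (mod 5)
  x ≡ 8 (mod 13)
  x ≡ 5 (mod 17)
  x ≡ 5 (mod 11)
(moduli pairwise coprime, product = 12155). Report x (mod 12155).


Product of moduli M = 5 · 13 · 17 · 11 = 12155.
Merge one congruence at a time:
  Start: x ≡ 2 (mod 5).
  Combine with x ≡ 8 (mod 13); new modulus lcm = 65.
    Write x = 2 + 5·t and substitute into x ≡ 8 (mod 13): 5·t ≡ 8 − 2 = 6 (mod 13).
    The inverse of 5 mod 13 is 8 (since 5·8 = 40 = 3·13 + 1), so t ≡ 8·6 = 48 ≡ 9 (mod 13).
    Then x = 2 + 5·9 = 47, valid modulo lcm(5, 13) = 65: x ≡ 47 (mod 65).
  Combine with x ≡ 5 (mod 17); new modulus lcm = 1105.
    Write x = 47 + 65·t and substitute into x ≡ 5 (mod 17): 65·t ≡ 5 − 47 = -42 (mod 17).
    Reduce coefficients mod 17: 14·t ≡ 9 (mod 17).
    The inverse of 14 mod 17 is 11 (since 14·11 = 154 = 9·17 + 1), so t ≡ 11·9 = 99 ≡ 14 (mod 17).
    Then x = 47 + 65·14 = 957, valid modulo lcm(65, 17) = 1105: x ≡ 957 (mod 1105).
  Combine with x ≡ 5 (mod 11); new modulus lcm = 12155.
    Write x = 957 + 1105·t and substitute into x ≡ 5 (mod 11): 1105·t ≡ 5 − 957 = -952 (mod 11).
    Reduce coefficients mod 11: 5·t ≡ 5 (mod 11).
    The inverse of 5 mod 11 is 9 (since 5·9 = 45 = 4·11 + 1), so t ≡ 9·5 = 45 ≡ 1 (mod 11).
    Then x = 957 + 1105·1 = 2062, valid modulo lcm(1105, 11) = 12155: x ≡ 2062 (mod 12155).
Verify against each original: 2062 mod 5 = 2, 2062 mod 13 = 8, 2062 mod 17 = 5, 2062 mod 11 = 5.

x ≡ 2062 (mod 12155).


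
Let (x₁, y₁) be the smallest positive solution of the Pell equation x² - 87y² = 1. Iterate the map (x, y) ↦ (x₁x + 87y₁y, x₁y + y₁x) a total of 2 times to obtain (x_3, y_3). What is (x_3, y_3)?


Step 1: Find the fundamental solution (x₁, y₁) of x² - 87y² = 1.
  Expand √87 as a continued fraction. a₀ = ⌊√87⌋ = 9; iterate m_{k+1} = d_k·a_k − m_k, d_{k+1} = (87 − m_{k+1}²)/d_k, a_{k+1} = ⌊(a₀ + m_{k+1})/d_{k+1}⌋ (starting m₀ = 0, d₀ = 1), with convergents p_k = a_k·p_{k-1} + p_{k-2}, q_k = a_k·q_{k-1} + q_{k-2} (p₋₁ = 1, q₋₁ = 0):
  k = 0: a₀ = 9; p₀/q₀ = 9/1; p₀² − 87·q₀² = 81 − 87 = -6.
  k = 1: m = 9, d = 6, a = ⌊(9 + 9)/6⌋ = 3; p/q = (3·9 + 1)/(3·1 + 0) = 28/3; p² − 87·q² = 784 − 783 = 1.
  The first convergent with p² − 87·q² = 1 gives the fundamental solution (x₁, y₁) = (28, 3).
Step 2: Apply the recurrence (x_{n+1}, y_{n+1}) = (x₁x_n + 87y₁y_n, x₁y_n + y₁x_n) repeatedly.
  From (x_1, y_1) = (28, 3): x_2 = 28·28 + 87·3·3 = 1567; y_2 = 28·3 + 3·28 = 168.
  From (x_2, y_2) = (1567, 168): x_3 = 28·1567 + 87·3·168 = 87724; y_3 = 28·168 + 3·1567 = 9405.
Step 3: Verify x_3² - 87·y_3² = 7695500176 - 7695500175 = 1 (should be 1). ✓

(x_1, y_1) = (28, 3); (x_3, y_3) = (87724, 9405).
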